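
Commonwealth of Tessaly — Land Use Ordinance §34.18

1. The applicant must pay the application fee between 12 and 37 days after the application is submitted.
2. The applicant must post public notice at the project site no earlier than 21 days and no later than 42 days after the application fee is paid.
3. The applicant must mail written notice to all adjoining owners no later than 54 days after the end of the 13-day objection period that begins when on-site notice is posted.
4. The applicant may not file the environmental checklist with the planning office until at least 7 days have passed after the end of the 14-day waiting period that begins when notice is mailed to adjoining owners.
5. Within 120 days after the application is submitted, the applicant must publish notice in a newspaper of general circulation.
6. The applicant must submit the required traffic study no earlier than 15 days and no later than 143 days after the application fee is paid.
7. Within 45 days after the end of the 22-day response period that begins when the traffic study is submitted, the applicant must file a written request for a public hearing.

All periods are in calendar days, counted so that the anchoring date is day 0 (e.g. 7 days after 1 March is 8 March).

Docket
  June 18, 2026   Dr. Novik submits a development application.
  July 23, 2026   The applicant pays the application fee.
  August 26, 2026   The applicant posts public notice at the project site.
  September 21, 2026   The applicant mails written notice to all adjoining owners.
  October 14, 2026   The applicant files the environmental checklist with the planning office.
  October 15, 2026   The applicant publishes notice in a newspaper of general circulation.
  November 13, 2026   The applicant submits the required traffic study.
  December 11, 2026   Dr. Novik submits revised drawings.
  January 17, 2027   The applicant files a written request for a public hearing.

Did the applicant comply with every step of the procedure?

Yes

Step 1 — 12 and 37 days from June 18, 2026 (when the application is submitted) are June 30, 2026 and July 25, 2026 respectively; done July 23, 2026, which is between those dates.
Step 2 — 21 and 42 days from July 23, 2026 (when the application fee is paid) are August 13, 2026 and September 3, 2026 respectively; done August 26, 2026, which is between those dates.
Step 3 — counting 54 days from September 8, 2026 (end of the 13-day objection period, which began when on-site notice is posted on August 26, 2026) gives a deadline of November 1, 2026; done September 21, 2026 — timely.
Step 4 — must wait 7 days from October 5, 2026 (end of the 14-day waiting period, which began when notice is mailed to adjoining owners on September 21, 2026), so not before October 12, 2026; October 14, 2026 is on or after that date.
Step 5 — counting 120 days from June 18, 2026 (when the application is submitted) gives a deadline of October 16, 2026; completed October 15, 2026, before the deadline.
Step 6 — 15 and 143 days from July 23, 2026 (when the application fee is paid) are August 7, 2026 and December 13, 2026 respectively; November 13, 2026 falls inside that range.
Step 7 — counting 45 days from December 5, 2026 (end of the 22-day response period, which began when the traffic study is submitted on November 13, 2026) gives a deadline of January 19, 2027; done January 17, 2027 — timely.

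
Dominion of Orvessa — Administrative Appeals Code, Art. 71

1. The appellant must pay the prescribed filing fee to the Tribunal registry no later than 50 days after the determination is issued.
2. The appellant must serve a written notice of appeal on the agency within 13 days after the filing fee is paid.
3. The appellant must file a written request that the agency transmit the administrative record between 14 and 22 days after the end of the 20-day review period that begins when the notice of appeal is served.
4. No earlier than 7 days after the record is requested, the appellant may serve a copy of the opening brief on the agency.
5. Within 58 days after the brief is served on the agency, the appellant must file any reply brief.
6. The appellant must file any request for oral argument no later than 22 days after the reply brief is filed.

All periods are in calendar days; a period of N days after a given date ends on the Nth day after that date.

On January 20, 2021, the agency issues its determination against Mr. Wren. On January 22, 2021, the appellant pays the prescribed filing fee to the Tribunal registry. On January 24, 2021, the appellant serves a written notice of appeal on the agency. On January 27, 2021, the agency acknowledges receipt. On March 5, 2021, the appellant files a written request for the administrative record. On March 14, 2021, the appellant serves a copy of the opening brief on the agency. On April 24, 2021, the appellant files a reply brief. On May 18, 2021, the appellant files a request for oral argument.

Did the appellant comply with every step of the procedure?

No

Step 1: 50 days after January 20, 2021 (when the determination is issued) is March 11, 2021; January 22, 2021 is within that limit.
Step 2: 13 days after January 22, 2021 (when the filing fee is paid) is February 4, 2021; January 24, 2021 is within that limit.
Step 3: the window is 14–22 days after February 13, 2021 (end of the 20-day review period, which began when the notice of appeal is served on January 24, 2021), so February 27, 2021 through March 7, 2021; done March 5, 2021 — within the window.
Step 4: the earliest permitted date is 7 days after March 5, 2021 (when the record is requested), i.e. March 12, 2021; March 14, 2021 is on or after that date.
Step 5: 58 days after March 14, 2021 (when the brief is served on the agency) is May 11, 2021; April 24, 2021 is within that limit.
Step 6: 22 days after April 24, 2021 (when the reply brief is filed) is May 16, 2021; done May 18, 2021 — 2 days late.
That is the first point of non-compliance.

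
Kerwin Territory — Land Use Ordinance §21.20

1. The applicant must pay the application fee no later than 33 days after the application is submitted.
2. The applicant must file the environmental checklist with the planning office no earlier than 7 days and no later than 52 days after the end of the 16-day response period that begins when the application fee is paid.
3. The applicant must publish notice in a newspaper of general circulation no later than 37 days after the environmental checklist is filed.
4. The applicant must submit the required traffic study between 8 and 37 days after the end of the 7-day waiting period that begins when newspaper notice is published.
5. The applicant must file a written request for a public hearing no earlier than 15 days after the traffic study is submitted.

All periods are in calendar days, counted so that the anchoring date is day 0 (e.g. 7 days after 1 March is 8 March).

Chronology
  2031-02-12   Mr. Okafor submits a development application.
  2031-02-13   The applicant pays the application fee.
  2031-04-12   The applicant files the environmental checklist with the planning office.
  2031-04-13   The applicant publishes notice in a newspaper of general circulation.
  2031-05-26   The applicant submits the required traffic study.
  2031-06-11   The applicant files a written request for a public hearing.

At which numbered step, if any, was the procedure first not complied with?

None — every step was satisfied

(1) due by 2031-02-12 + 33 days = 2031-03-17; 2031-02-13 is within that limit.
(2) the permitted window runs from 2031-03-01 + 7 = 2031-03-08 to 2031-03-01 + 52 = 2031-04-22; done 2031-04-12, which is between those dates.
(3) due by 2031-04-12 + 37 days = 2031-05-19; completed 2031-04-13, before the deadline.
(4) the permitted window runs from 2031-04-20 + 8 = 2031-04-28 to 2031-04-20 + 37 = 2031-05-27; 2031-05-26 falls inside that range.
(5) permitted from 2031-05-26 + 15 days = 2031-06-10 onward; done 2031-06-11 — permitted.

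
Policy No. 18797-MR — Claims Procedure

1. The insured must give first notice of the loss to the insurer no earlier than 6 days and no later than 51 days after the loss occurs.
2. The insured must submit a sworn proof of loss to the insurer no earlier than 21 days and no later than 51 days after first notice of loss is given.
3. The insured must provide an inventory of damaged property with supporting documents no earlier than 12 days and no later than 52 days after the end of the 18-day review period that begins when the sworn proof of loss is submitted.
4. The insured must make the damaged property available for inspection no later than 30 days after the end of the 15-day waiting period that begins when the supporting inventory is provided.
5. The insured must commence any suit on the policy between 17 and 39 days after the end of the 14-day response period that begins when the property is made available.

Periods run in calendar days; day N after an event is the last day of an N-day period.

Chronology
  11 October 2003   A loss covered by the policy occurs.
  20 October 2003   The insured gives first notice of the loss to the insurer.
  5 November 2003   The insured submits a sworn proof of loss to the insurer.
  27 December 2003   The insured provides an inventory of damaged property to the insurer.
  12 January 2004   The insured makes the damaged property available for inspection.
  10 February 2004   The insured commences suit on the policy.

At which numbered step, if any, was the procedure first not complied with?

Step 2

Step 1: the window is 6–51 days after 11 October 2003 (when the loss occurs), so 17 October 2003 through 1 December 2003; done 20 October 2003 — within the window.
Step 2: the window is 21–51 days after 20 October 2003 (when first notice of loss is given), so 10 November 2003 through 10 December 2003; 5 November 2003 is 5 days too early.
The analysis stops there.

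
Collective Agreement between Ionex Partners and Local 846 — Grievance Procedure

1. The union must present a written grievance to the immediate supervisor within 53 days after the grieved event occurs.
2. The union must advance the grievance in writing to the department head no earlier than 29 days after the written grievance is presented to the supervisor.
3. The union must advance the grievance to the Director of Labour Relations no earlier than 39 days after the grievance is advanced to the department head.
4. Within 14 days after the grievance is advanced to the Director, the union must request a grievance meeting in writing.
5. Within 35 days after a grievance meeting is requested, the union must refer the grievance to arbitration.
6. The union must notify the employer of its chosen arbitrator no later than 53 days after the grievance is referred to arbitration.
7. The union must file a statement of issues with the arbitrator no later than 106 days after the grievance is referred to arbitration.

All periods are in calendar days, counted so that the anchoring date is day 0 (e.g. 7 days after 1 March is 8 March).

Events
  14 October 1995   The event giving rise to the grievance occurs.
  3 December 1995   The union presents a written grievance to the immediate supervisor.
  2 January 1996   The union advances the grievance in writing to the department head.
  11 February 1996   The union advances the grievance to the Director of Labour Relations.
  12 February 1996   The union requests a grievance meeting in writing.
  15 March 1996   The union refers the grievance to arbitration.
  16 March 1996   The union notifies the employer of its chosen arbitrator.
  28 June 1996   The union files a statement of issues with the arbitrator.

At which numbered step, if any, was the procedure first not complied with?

Step 1 — counting 53 days from 14 October 1995 (when the grieved event occurs) gives a deadline of 6 December 1995; done 3 December 1995 — timely.
Step 2 — must wait 29 days from 3 December 1995 (when the written grievance is presented to the supervisor), so not before 1 January 1996; done 2 January 1996, after the minimum wait.
Step 3 — must wait 39 days from 2 January 1996 (when the grievance is advanced to the department head), so not before 10 February 1996; 11 February 1996 is on or after that date.
Step 4 — counting 14 days from 11 February 1996 (when the grievance is advanced to the Director) gives a deadline of 25 February 1996; 12 February 1996 is within that limit.
Step 5 — counting 35 days from 12 February 1996 (when a grievance meeting is requested) gives a deadline of 18 March 1996; done 15 March 1996 — timely.
Step 6 — counting 53 days from 15 March 1996 (when the grievance is referred to arbitration) gives a deadline of 7 May 1996; done 16 March 1996 — timely.
Step 7 — counting 106 days from 15 March 1996 (when the grievance is referred to arbitration) gives a deadline of 29 June 1996; 28 June 1996 is within that limit.

None — every step was satisfied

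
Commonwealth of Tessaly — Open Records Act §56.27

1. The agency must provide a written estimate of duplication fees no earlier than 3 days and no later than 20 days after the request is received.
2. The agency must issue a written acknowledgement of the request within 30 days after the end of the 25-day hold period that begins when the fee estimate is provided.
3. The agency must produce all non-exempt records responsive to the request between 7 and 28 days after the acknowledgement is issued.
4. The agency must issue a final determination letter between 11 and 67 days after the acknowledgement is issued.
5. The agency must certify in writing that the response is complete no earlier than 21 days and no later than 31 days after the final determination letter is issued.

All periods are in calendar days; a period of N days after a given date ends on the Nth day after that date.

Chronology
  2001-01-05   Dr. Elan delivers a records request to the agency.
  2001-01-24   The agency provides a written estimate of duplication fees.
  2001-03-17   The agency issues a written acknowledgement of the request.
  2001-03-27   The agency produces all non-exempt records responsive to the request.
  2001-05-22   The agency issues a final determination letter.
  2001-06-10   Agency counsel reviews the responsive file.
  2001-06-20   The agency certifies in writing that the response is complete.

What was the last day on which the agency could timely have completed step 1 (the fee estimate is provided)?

2001-01-25

Step 1 runs from 2001-01-05, when the request is received. The window is 3–20 days after 2001-01-05; it closes on 2001-01-25.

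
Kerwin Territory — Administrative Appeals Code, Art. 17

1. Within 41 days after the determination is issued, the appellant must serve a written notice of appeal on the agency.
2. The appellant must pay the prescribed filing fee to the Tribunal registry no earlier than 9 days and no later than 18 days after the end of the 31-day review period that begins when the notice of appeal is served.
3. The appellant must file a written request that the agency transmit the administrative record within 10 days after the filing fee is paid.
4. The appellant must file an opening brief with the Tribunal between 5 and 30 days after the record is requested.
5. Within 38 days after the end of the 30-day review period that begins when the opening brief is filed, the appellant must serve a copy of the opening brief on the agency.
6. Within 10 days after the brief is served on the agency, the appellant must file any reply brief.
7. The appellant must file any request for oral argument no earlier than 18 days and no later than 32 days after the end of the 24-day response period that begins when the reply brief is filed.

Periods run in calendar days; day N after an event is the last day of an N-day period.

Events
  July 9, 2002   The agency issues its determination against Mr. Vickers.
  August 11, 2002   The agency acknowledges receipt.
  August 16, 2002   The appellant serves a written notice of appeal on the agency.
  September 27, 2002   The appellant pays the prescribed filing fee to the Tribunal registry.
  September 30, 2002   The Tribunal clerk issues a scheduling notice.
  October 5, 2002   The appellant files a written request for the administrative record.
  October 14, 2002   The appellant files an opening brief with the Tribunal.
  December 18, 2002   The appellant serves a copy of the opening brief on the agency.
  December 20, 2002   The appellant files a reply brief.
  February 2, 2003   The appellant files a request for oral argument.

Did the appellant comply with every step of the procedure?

Step 1 — counting 41 days from July 9, 2002 (when the determination is issued) gives a deadline of August 19, 2002; completed August 16, 2002, before the deadline.
Step 2 — 9 and 18 days from September 16, 2002 (end of the 31-day review period, which began when the notice of appeal is served on August 16, 2002) are September 25, 2002 and October 4, 2002 respectively; September 27, 2002 falls inside that range.
Step 3 — counting 10 days from September 27, 2002 (when the filing fee is paid) gives a deadline of October 7, 2002; October 5, 2002 is within that limit.
Step 4 — 5 and 30 days from October 5, 2002 (when the record is requested) are October 10, 2002 and November 4, 2002 respectively; done October 14, 2002, which is between those dates.
Step 5 — counting 38 days from November 13, 2002 (end of the 30-day review period, which began when the opening brief is filed on October 14, 2002) gives a deadline of December 21, 2002; completed December 18, 2002, before the deadline.
Step 6 — counting 10 days from December 18, 2002 (when the brief is served on the agency) gives a deadline of December 28, 2002; completed December 20, 2002, before the deadline.
Step 7 — 18 and 32 days from January 13, 2003 (end of the 24-day response period, which began when the reply brief is filed on December 20, 2002) are January 31, 2003 and February 14, 2003 respectively; done February 2, 2003, which is between those dates.

Yes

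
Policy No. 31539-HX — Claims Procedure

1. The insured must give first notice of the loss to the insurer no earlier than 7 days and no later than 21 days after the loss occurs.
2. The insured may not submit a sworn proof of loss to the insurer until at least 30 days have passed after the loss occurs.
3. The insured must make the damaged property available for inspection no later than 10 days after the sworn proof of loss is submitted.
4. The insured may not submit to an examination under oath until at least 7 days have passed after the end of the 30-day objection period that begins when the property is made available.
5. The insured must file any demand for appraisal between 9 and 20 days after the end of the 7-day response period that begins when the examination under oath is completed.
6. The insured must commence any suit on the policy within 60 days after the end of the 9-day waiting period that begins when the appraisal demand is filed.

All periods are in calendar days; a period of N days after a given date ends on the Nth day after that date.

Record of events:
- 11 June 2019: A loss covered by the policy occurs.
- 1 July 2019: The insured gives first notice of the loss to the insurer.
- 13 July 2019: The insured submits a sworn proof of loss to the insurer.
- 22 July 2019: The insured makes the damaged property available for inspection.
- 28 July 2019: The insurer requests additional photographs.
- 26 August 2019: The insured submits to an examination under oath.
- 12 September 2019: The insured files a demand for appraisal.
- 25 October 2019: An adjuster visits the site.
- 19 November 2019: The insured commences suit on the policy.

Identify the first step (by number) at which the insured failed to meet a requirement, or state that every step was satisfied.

Step 4

Step 1: the window is 7–21 days after 11 June 2019 (when the loss occurs), so 18 June 2019 through 2 July 2019; done 1 July 2019 — within the window.
Step 2: the earliest permitted date is 30 days after 11 June 2019 (when the loss occurs), i.e. 11 July 2019; done 13 July 2019 — permitted.
Step 3: 10 days after 13 July 2019 (when the sworn proof of loss is submitted) is 23 July 2019; done 22 July 2019 — timely.
Step 4: the earliest permitted date is 7 days after 21 August 2019 (end of the 30-day objection period, which began when the property is made available on 22 July 2019), i.e. 28 August 2019; 26 August 2019 is 2 days before the earliest permitted date.
That is the first point of non-compliance.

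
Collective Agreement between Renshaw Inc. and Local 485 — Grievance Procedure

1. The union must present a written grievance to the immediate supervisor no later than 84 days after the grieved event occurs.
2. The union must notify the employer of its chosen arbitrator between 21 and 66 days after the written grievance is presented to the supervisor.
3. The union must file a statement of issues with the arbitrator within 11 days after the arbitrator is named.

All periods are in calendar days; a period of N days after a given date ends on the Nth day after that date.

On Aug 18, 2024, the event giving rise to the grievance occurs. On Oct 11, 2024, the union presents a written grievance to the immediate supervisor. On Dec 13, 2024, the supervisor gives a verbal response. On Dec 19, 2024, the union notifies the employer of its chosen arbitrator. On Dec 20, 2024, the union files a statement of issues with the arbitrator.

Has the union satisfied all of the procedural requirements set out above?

Step 1 — counting 84 days from Aug 18, 2024 (when the grieved event occurs) gives a deadline of Nov 10, 2024; done Oct 11, 2024 — timely.
Step 2 — 21 and 66 days from Oct 11, 2024 (when the written grievance is presented to the supervisor) are Nov 1, 2024 and Dec 16, 2024 respectively; done Dec 19, 2024 — 3 days after the window closed.

No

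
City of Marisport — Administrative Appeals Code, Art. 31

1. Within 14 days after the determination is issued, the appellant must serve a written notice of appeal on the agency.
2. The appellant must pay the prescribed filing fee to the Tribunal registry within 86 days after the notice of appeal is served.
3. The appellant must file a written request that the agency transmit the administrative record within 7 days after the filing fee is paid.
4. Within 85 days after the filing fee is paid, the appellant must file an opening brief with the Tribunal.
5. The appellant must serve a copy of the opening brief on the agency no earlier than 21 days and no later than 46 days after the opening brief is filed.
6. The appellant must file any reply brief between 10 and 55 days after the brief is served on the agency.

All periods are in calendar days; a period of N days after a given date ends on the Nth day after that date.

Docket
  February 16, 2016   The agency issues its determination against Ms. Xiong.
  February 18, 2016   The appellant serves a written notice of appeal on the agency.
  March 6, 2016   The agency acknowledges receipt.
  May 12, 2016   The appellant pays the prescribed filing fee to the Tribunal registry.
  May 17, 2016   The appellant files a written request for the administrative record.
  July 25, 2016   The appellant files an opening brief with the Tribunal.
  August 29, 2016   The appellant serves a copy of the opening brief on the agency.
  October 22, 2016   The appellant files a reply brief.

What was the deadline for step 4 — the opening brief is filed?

August 5, 2016

Step 4 runs from May 12, 2016, when the filing fee is paid. 85 days after May 12, 2016 is August 5, 2016.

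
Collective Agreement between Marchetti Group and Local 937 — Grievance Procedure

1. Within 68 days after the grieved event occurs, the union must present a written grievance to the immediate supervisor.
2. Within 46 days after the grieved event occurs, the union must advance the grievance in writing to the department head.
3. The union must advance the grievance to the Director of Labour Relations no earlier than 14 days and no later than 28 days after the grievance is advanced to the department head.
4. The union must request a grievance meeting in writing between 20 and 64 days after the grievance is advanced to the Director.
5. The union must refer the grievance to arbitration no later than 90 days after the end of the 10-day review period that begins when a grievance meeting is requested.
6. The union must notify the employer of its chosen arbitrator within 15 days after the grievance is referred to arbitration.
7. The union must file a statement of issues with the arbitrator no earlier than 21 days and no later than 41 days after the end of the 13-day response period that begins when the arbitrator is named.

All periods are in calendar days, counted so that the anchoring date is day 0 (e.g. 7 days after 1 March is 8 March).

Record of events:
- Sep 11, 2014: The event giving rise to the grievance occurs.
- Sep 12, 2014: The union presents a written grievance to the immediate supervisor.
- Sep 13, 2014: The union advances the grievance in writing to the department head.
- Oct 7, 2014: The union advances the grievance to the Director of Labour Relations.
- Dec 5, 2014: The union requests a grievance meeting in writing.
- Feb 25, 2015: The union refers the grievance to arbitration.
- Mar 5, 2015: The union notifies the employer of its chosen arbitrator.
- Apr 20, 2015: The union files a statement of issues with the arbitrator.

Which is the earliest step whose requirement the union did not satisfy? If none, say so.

Step 1 — counting 68 days from Sep 11, 2014 (when the grieved event occurs) gives a deadline of Nov 18, 2014; done Sep 12, 2014 — timely.
Step 2 — counting 46 days from Sep 11, 2014 (when the grieved event occurs) gives a deadline of Oct 27, 2014; Sep 13, 2014 is within that limit.
Step 3 — 14 and 28 days from Sep 13, 2014 (when the grievance is advanced to the department head) are Sep 27, 2014 and Oct 11, 2014 respectively; done Oct 7, 2014, which is between those dates.
Step 4 — 20 and 64 days from Oct 7, 2014 (when the grievance is advanced to the Director) are Oct 27, 2014 and Dec 10, 2014 respectively; Dec 5, 2014 falls inside that range.
Step 5 — counting 90 days from Dec 15, 2014 (end of the 10-day review period, which began when a grievance meeting is requested on Dec 5, 2014) gives a deadline of Mar 15, 2015; Feb 25, 2015 is within that limit.
Step 6 — counting 15 days from Feb 25, 2015 (when the grievance is referred to arbitration) gives a deadline of Mar 12, 2015; done Mar 5, 2015 — timely.
Step 7 — 21 and 41 days from Mar 18, 2015 (end of the 13-day response period, which began when the arbitrator is named on Mar 5, 2015) are Apr 8, 2015 and Apr 28, 2015 respectively; Apr 20, 2015 falls inside that range.

None — every step was satisfied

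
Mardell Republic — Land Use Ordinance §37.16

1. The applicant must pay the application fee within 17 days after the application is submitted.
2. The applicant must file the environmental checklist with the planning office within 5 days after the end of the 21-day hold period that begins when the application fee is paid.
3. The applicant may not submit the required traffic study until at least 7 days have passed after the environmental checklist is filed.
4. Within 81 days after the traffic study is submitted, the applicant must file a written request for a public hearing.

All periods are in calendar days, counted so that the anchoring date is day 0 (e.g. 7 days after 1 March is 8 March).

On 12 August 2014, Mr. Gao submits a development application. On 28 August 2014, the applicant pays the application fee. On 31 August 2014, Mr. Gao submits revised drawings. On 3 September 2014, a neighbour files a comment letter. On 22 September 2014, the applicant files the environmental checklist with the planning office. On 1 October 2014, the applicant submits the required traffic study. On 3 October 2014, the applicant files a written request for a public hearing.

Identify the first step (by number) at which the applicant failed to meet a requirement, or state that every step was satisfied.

None — every step was satisfied

Step 1 — counting 17 days from 12 August 2014 (when the application is submitted) gives a deadline of 29 August 2014; completed 28 August 2014, before the deadline.
Step 2 — counting 5 days from 18 September 2014 (end of the 21-day hold period, which began when the application fee is paid on 28 August 2014) gives a deadline of 23 September 2014; done 22 September 2014 — timely.
Step 3 — must wait 7 days from 22 September 2014 (when the environmental checklist is filed), so not before 29 September 2014; done 1 October 2014, after the minimum wait.
Step 4 — counting 81 days from 1 October 2014 (when the traffic study is submitted) gives a deadline of 21 December 2014; done 3 October 2014 — timely.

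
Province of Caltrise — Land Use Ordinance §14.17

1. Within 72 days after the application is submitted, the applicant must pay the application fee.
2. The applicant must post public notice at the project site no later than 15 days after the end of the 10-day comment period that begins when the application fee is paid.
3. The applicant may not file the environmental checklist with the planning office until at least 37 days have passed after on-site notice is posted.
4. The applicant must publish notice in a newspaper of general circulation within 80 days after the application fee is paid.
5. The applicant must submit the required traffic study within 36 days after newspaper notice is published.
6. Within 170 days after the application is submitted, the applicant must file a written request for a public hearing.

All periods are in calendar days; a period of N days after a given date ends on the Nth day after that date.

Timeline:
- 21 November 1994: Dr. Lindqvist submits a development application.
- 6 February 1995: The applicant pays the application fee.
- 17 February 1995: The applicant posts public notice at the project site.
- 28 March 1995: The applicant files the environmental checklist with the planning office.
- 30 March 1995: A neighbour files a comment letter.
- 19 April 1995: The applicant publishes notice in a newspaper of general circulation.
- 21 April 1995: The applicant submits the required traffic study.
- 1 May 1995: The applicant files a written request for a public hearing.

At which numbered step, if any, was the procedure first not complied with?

(1) due by 21 November 1994 + 72 days = 1 February 1995; not done until 6 February 1995, 5 days after the deadline.
Later steps need not be reached.

Step 1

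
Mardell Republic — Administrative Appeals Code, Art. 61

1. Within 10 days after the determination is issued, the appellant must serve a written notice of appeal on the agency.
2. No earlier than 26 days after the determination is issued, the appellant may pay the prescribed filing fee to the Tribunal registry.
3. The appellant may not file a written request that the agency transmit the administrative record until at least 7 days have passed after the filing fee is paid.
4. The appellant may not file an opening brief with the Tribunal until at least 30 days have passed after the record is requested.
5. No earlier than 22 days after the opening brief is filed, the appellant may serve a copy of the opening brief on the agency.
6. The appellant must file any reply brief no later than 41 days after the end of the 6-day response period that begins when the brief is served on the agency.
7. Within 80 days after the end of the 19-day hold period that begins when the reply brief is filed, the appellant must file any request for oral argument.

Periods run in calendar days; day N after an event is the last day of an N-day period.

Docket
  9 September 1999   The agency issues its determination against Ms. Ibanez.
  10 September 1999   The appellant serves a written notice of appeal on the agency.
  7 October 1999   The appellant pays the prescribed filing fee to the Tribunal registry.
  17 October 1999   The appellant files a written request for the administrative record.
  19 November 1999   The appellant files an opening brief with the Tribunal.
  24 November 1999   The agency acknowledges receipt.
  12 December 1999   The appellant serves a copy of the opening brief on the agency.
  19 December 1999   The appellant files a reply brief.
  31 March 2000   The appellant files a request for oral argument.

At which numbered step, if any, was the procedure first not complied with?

(1) due by 9 September 1999 + 10 days = 19 September 1999; completed 10 September 1999, before the deadline.
(2) permitted from 9 September 1999 + 26 days = 5 October 1999 onward; done 7 October 1999 — permitted.
(3) permitted from 7 October 1999 + 7 days = 14 October 1999 onward; 17 October 1999 is on or after that date.
(4) permitted from 17 October 1999 + 30 days = 16 November 1999 onward; done 19 November 1999 — permitted.
(5) permitted from 19 November 1999 + 22 days = 11 December 1999 onward; done 12 December 1999, after the minimum wait.
(6) due by 18 December 1999 + 41 days = 28 January 2000; 19 December 1999 is within that limit.
(7) due by 7 January 2000 + 80 days = 27 March 2000; not done until 31 March 2000, 4 days after the deadline.
No need to go further; step 7 was not satisfied.

Step 7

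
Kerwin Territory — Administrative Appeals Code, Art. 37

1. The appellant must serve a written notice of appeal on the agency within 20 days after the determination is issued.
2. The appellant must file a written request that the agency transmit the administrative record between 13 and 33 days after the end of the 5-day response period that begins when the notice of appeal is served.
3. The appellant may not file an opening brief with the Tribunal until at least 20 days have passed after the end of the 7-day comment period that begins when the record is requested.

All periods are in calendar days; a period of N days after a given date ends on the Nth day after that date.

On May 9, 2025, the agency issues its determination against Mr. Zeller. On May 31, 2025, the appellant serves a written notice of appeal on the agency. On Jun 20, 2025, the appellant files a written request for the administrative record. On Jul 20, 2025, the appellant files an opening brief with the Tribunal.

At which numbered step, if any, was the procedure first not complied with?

Step 1: 20 days after May 9, 2025 (when the determination is issued) is May 29, 2025; done May 31, 2025 — 2 days late.

Step 1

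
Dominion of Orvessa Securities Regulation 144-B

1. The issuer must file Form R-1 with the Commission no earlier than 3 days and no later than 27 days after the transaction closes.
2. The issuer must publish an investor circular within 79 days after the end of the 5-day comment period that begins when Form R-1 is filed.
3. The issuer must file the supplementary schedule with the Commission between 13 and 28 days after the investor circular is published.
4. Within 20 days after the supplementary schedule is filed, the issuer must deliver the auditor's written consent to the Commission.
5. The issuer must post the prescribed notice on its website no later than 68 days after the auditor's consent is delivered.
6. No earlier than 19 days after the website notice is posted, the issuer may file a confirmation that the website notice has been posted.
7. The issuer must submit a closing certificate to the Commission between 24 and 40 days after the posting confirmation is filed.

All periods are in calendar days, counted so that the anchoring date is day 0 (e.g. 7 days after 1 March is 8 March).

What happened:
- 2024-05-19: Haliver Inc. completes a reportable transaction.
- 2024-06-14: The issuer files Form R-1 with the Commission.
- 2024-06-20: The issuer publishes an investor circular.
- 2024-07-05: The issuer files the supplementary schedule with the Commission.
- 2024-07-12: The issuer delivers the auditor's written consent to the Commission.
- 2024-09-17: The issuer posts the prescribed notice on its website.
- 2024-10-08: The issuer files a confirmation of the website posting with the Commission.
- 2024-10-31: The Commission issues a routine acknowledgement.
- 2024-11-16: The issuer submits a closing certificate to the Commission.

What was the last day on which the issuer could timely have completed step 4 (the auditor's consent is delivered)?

2024-07-25

Step 4 runs from 2024-07-05, when the supplementary schedule is filed. 20 days after 2024-07-05 is 2024-07-25.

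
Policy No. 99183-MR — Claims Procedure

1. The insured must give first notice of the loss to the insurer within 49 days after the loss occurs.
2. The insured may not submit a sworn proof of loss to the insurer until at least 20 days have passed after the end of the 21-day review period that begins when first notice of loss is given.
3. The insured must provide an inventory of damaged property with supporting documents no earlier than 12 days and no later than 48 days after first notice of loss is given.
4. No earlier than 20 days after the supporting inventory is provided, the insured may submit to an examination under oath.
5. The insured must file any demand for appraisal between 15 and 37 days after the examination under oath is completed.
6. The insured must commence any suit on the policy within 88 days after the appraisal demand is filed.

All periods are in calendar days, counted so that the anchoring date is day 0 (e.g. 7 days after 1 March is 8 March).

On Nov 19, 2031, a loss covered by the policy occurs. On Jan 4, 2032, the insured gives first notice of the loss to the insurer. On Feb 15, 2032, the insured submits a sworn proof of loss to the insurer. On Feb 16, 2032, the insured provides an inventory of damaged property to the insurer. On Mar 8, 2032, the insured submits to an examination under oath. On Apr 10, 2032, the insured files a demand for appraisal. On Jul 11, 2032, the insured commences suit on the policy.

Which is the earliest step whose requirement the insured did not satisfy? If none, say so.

Step 6

Step 1: 49 days after Nov 19, 2031 (when the loss occurs) is Jan 7, 2032; completed Jan 4, 2032, before the deadline.
Step 2: the earliest permitted date is 20 days after Jan 25, 2032 (end of the 21-day review period, which began when first notice of loss is given on Jan 4, 2032), i.e. Feb 14, 2032; done Feb 15, 2032 — permitted.
Step 3: the window is 12–48 days after Jan 4, 2032 (when first notice of loss is given), so Jan 16, 2032 through Feb 21, 2032; Feb 16, 2032 falls inside that range.
Step 4: the earliest permitted date is 20 days after Feb 16, 2032 (when the supporting inventory is provided), i.e. Mar 7, 2032; done Mar 8, 2032, after the minimum wait.
Step 5: the window is 15–37 days after Mar 8, 2032 (when the examination under oath is completed), so Mar 23, 2032 through Apr 14, 2032; done Apr 10, 2032 — within the window.
Step 6: 88 days after Apr 10, 2032 (when the appraisal demand is filed) is Jul 7, 2032; done Jul 11, 2032 — 4 days late.
Later steps need not be reached.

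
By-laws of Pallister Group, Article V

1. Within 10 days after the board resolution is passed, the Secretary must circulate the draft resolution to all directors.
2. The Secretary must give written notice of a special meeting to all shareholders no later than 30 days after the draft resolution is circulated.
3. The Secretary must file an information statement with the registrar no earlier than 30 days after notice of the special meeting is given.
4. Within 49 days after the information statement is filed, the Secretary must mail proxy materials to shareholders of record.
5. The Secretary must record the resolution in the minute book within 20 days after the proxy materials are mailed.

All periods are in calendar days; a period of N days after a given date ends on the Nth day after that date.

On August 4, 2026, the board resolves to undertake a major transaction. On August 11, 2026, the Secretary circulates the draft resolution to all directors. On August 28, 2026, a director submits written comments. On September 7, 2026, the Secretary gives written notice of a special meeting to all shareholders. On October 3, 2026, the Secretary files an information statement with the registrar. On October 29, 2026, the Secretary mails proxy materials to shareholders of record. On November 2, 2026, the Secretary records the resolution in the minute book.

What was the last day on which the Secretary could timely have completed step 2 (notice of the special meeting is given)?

Step 2 runs from August 11, 2026, when the draft resolution is circulated. 30 days after August 11, 2026 is September 10, 2026.

September 10, 2026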